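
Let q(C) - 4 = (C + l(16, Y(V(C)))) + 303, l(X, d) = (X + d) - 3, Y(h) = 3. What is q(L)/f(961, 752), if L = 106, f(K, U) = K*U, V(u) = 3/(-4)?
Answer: 429/722672 ≈ 0.00059363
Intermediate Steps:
V(u) = -¾ (V(u) = 3*(-¼) = -¾)
l(X, d) = -3 + X + d
q(C) = 323 + C (q(C) = 4 + ((C + (-3 + 16 + 3)) + 303) = 4 + ((C + 16) + 303) = 4 + ((16 + C) + 303) = 4 + (319 + C) = 323 + C)
q(L)/f(961, 752) = (323 + 106)/((961*752)) = 429/722672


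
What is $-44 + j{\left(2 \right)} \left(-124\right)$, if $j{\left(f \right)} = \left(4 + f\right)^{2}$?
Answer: $-4508$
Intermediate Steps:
$-44 + j{\left(2 \right)} \left(-124\right) = -44 + \left(4 + 2\right)^{2} \left(-124\right) = -44 + 6^{2} \left(-124\right) = -44 + 36 \left(-124\right) = -44 - 4464 = -4508$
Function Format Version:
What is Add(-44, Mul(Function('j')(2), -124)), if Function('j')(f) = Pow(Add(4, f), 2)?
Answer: -4508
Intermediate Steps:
Add(-44, Mul(Function('j')(2), -124)) = Add(-44, Mul(Pow(Add(4, 2), 2), -124)) = Add(-44, Mul(Pow(6, 2), -124)) = Add(-44, Mul(36, -124)) = Add(-44, -4464) = -4508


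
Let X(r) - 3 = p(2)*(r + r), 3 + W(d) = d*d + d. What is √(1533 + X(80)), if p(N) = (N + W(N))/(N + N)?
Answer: 2*√434 ≈ 41.665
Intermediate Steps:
W(d) = -3 + d + d² (W(d) = -3 + (d*d + d) = -3 + (d² + d) = -3 + (d + d²) = -3 + d + d²)
p(N) = (-3 + N² + 2*N)/(2*N) (p(N) = (N + (-3 + N + N²))/(N + N) = (-3 + N² + 2*N)/((2*N)) = (-3 + N² + 2*N)*(1/(2*N)) = (-3 + N² + 2*N)/(2*N))
X(r) = 3 + 5*r/2 (X(r) = 3 + (1 + (½)*2 - 3/2/2)*(r + r) = 3 + (1 + 1 - 3/2*½)*(2*r) = 3 + (1 + 1 - ¾)*(2*r) = 3 + 5*(2*r)/4 = 3 + 5*r/2)
√(1533 + X(80)) = √(1533 + (3 + (5/2)*80)) = √(1533 + (3 + 200)) = √(1533 + 203) = √1736 = 2*√434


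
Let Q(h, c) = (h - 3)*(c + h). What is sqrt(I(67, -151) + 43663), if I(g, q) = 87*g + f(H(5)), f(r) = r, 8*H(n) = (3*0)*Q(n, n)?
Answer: 2*sqrt(12373) ≈ 222.47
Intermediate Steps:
Q(h, c) = (-3 + h)*(c + h)
H(n) = 0 (H(n) = ((3*0)*(n**2 - 3*n - 3*n + n*n))/8 = (0*(n**2 - 3*n - 3*n + n**2))/8 = (0*(-6*n + 2*n**2))/8 = (1/8)*0 = 0)
I(g, q) = 87*g (I(g, q) = 87*g + 0 = 87*g)
sqrt(I(67, -151) + 43663) = sqrt(87*67 + 43663) = sqrt(5829 + 43663) = sqrt(49492) = 2*sqrt(12373)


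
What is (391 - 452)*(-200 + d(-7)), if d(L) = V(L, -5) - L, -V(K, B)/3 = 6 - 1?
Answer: 12688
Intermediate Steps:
V(K, B) = -15 (V(K, B) = -3*(6 - 1) = -3*5 = -15)
d(L) = -15 - L
(391 - 452)*(-200 + d(-7)) = (391 - 452)*(-200 + (-15 - 1*(-7))) = -61*(-200 + (-15 + 7)) = -61*(-200 - 8) = -61*(-208) = 12688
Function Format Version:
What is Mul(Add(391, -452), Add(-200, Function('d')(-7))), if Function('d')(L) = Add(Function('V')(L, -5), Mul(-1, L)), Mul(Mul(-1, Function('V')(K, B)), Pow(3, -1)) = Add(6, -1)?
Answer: 12688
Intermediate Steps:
Function('V')(K, B) = -15 (Function('V')(K, B) = Mul(-3, Add(6, -1)) = Mul(-3, 5) = -15)
Function('d')(L) = Add(-15, Mul(-1, L))
Mul(Add(391, -452), Add(-200, Function('d')(-7))) = Mul(Add(391, -452), Add(-200, Add(-15, Mul(-1, -7)))) = Mul(-61, Add(-200, Add(-15, 7))) = Mul(-61, Add(-200, -8)) = Mul(-61, -208) = 12688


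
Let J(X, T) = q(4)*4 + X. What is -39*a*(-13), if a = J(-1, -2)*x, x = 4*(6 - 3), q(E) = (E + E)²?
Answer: 1551420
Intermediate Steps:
q(E) = 4*E² (q(E) = (2*E)² = 4*E²)
J(X, T) = 256 + X (J(X, T) = (4*4²)*4 + X = (4*16)*4 + X = 64*4 + X = 256 + X)
x = 12 (x = 4*3 = 12)
a = 3060 (a = (256 - 1)*12 = 255*12 = 3060)
-39*a*(-13) = -39*3060*(-13) = -119340*(-13) = 1551420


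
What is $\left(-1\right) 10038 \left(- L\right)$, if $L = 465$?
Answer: $4667670$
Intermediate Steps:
$\left(-1\right) 10038 \left(- L\right) = \left(-1\right) 10038 \left(\left(-1\right) 465\right) = \left(-10038\right) \left(-465\right) = 4667670$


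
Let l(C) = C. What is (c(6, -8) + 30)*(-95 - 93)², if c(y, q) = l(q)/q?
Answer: 1095664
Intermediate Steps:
c(y, q) = 1 (c(y, q) = q/q = 1)
(c(6, -8) + 30)*(-95 - 93)² = (1 + 30)*(-95 - 93)² = 31*(-188)² = 31*35344 = 1095664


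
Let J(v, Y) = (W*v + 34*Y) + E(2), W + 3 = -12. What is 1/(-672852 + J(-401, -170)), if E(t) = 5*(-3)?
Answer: -1/672632 ≈ -1.4867e-6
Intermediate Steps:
W = -15 (W = -3 - 12 = -15)
E(t) = -15
J(v, Y) = -15 - 15*v + 34*Y (J(v, Y) = (-15*v + 34*Y) - 15 = -15 - 15*v + 34*Y)
1/(-672852 + J(-401, -170)) = 1/(-672852 + (-15 - 15*(-401) + 34*(-170))) = 1/(-672852 + (-15 + 6015 - 5780)) = 1/(-672852 + 220) = 1/(-672632) = -1/672632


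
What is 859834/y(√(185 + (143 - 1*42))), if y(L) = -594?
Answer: -429917/297 ≈ -1447.5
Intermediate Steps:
859834/y(√(185 + (143 - 1*42))) = 859834/(-594) = 859834*(-1/594) = -429917/297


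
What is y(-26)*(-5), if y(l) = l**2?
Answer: -3380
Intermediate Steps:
y(-26)*(-5) = (-26)**2*(-5) = 676*(-5) = -3380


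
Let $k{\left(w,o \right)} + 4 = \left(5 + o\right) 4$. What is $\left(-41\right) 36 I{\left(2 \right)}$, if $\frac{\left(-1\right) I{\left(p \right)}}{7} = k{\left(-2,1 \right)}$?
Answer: $206640$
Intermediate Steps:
$k{\left(w,o \right)} = 16 + 4 o$ ($k{\left(w,o \right)} = -4 + \left(5 + o\right) 4 = -4 + \left(20 + 4 o\right) = 16 + 4 o$)
$I{\left(p \right)} = -140$ ($I{\left(p \right)} = - 7 \left(16 + 4 \cdot 1\right) = - 7 \left(16 + 4\right) = \left(-7\right) 20 = -140$)
$\left(-41\right) 36 I{\left(2 \right)} = \left(-41\right) 36 \left(-140\right) = \left(-1476\right) \left(-140\right) = 206640$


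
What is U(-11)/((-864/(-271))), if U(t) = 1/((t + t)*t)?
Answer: 271/209088 ≈ 0.0012961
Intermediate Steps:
U(t) = 1/(2*t²) (U(t) = 1/(((2*t))*t) = (1/(2*t))/t = 1/(2*t²))
U(-11)/((-864/(-271))) = ((½)/(-11)²)/((-864/(-271))) = ((½)*(1/121))/((-864*(-1/271))) = 1/(242*(864/271)) = (1/242)*(271/864) = 271/209088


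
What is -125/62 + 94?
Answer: 5703/62 ≈ 91.984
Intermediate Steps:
-125/62 + 94 = 5703/62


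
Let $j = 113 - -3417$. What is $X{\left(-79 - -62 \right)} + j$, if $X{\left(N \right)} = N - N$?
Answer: $3530$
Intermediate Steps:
$X{\left(N \right)} = 0$
$j = 3530$ ($j = 113 + 3417 = 3530$)
$X{\left(-79 - -62 \right)} + j = 0 + 3530 = 3530$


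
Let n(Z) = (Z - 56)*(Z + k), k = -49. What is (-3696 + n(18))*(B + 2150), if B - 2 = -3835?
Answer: 4237794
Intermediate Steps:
n(Z) = (-56 + Z)*(-49 + Z) (n(Z) = (Z - 56)*(Z - 49) = (-56 + Z)*(-49 + Z))
B = -3833 (B = 2 - 3835 = -3833)
(-3696 + n(18))*(B + 2150) = (-3696 + (2744 + 18² - 105*18))*(-3833 + 2150) = (-3696 + (2744 + 324 - 1890))*(-1683) = (-3696 + 1178)*(-1683) = -2518*(-1683) = 4237794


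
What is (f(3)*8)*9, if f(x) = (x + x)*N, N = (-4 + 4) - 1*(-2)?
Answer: 864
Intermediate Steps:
N = 2 (N = 0 + 2 = 2)
f(x) = 4*x (f(x) = (x + x)*2 = (2*x)*2 = 4*x)
(f(3)*8)*9 = ((4*3)*8)*9 = (12*8)*9 = 96*9 = 864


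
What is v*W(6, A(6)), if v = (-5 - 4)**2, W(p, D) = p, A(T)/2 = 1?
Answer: 486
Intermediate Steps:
A(T) = 2 (A(T) = 2*1 = 2)
v = 81 (v = (-9)**2 = 81)
v*W(6, A(6)) = 81*6 = 486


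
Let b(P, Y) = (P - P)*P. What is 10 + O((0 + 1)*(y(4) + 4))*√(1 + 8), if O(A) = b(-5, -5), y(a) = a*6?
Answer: 10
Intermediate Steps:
y(a) = 6*a
b(P, Y) = 0 (b(P, Y) = 0*P = 0)
O(A) = 0
10 + O((0 + 1)*(y(4) + 4))*√(1 + 8) = 10 + 0*√(1 + 8) = 10 + 0*√9 = 10 + 0*3 = 10 + 0 = 10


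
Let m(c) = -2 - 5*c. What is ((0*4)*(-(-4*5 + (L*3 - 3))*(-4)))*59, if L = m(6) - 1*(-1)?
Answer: 0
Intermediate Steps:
L = -31 (L = (-2 - 5*6) - 1*(-1) = (-2 - 30) + 1 = -32 + 1 = -31)
((0*4)*(-(-4*5 + (L*3 - 3))*(-4)))*59 = ((0*4)*(-(-4*5 + (-31*3 - 3))*(-4)))*59 = (0*(-(-20 + (-93 - 3))*(-4)))*59 = (0*(-(-20 - 96)*(-4)))*59 = (0*(-1*(-116)*(-4)))*59 = (0*(116*(-4)))*59 = (0*(-464))*59 = 0*59 = 0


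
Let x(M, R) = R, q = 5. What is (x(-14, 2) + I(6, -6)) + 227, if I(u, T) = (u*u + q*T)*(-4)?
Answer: 205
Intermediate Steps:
I(u, T) = -20*T - 4*u² (I(u, T) = (u*u + 5*T)*(-4) = (u² + 5*T)*(-4) = -20*T - 4*u²)
(x(-14, 2) + I(6, -6)) + 227 = (2 + (-20*(-6) - 4*6²)) + 227 = (2 + (120 - 4*36)) + 227 = (2 + (120 - 144)) + 227 = (2 - 24) + 227 = -22 + 227 = 205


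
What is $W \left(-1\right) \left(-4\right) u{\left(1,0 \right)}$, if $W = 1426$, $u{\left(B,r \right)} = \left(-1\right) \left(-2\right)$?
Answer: $11408$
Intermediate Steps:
$u{\left(B,r \right)} = 2$
$W \left(-1\right) \left(-4\right) u{\left(1,0 \right)} = 1426 \left(-1\right) \left(-4\right) 2 = 1426 \cdot 4 \cdot 2 = 1426 \cdot 8 = 11408$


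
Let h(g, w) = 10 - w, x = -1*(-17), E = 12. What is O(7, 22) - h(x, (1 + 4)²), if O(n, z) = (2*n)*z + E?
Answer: 335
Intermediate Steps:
O(n, z) = 12 + 2*n*z (O(n, z) = (2*n)*z + 12 = 2*n*z + 12 = 12 + 2*n*z)
x = 17
O(7, 22) - h(x, (1 + 4)²) = (12 + 2*7*22) - (10 - (1 + 4)²) = (12 + 308) - (10 - 1*5²) = 320 - (10 - 1*25) = 320 - (10 - 25) = 320 - 1*(-15) = 320 + 15 = 335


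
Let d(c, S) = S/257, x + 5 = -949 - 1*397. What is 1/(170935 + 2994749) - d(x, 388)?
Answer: -1228285135/813580788 ≈ -1.5097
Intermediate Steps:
x = -1351 (x = -5 + (-949 - 1*397) = -5 + (-949 - 397) = -5 - 1346 = -1351)
d(c, S) = S/257 (d(c, S) = S*(1/257) = S/257)
1/(170935 + 2994749) - d(x, 388) = 1/(170935 + 2994749) - 388/257 = 1/3165684 - 1*388/257 = 1/3165684 - 388/257 = -1228285135/813580788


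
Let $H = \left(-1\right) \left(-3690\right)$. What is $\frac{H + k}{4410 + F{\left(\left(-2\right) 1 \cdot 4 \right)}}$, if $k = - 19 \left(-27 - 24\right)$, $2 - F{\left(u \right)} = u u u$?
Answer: $\frac{4659}{4924} \approx 0.94618$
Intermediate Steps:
$F{\left(u \right)} = 2 - u^{3}$ ($F{\left(u \right)} = 2 - u u u = 2 - u^{2} u = 2 - u^{3}$)
$H = 3690$
$k = 969$ ($k = \left(-19\right) \left(-51\right) = 969$)
$\frac{H + k}{4410 + F{\left(\left(-2\right) 1 \cdot 4 \right)}} = \frac{3690 + 969}{4410 - \left(-2 + \left(\left(-2\right) 1 \cdot 4\right)^{3}\right)} = \frac{4659}{4410 - \left(-2 + \left(\left(-2\right) 4\right)^{3}\right)} = \frac{4659}{4410 + \left(2 - \left(-8\right)^{3}\right)} = \frac{4659}{4410 + \left(2 - -512\right)} = \frac{4659}{4410 + \left(2 + 512\right)} = \frac{4659}{4410 + 514} = \frac{4659}{4924}$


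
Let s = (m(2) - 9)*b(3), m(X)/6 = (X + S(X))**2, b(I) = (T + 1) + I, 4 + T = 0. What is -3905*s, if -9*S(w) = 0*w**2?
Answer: 0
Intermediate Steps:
T = -4 (T = -4 + 0 = -4)
b(I) = -3 + I (b(I) = (-4 + 1) + I = -3 + I)
S(w) = 0 (S(w) = -0*w**2 = -1/9*0 = 0)
m(X) = 6*X**2 (m(X) = 6*(X + 0)**2 = 6*X**2)
s = 0 (s = (6*2**2 - 9)*(-3 + 3) = (6*4 - 9)*0 = (24 - 9)*0 = 15*0 = 0)
-3905*s = -3905*0 = 0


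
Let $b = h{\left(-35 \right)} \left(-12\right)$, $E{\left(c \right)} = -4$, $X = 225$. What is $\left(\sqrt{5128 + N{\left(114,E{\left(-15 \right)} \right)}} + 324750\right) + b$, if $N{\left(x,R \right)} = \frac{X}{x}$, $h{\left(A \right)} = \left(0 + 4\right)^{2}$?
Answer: $324558 + \frac{\sqrt{7407682}}{38} \approx 3.2463 \cdot 10^{5}$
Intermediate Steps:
$h{\left(A \right)} = 16$ ($h{\left(A \right)} = 4^{2} = 16$)
$N{\left(x,R \right)} = \frac{225}{x}$
$b = -192$ ($b = 16 \left(-12\right) = -192$)
$\left(\sqrt{5128 + N{\left(114,E{\left(-15 \right)} \right)}} + 324750\right) + b = \left(\sqrt{5128 + \frac{225}{114}} + 324750\right) - 192 = \left(\sqrt{5128 + 225 \cdot \frac{1}{114}} + 324750\right) - 192 = \left(\sqrt{5128 + \frac{75}{38}} + 324750\right) - 192 = \left(\sqrt{\frac{194939}{38}} + 324750\right) - 192 = \left(\frac{\sqrt{7407682}}{38} + 324750\right) - 192 = \left(324750 + \frac{\sqrt{7407682}}{38}\right) - 192 = 324558 + \frac{\sqrt{7407682}}{38}$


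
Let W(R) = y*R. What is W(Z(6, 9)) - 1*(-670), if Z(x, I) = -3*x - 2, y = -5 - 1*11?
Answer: 990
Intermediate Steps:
y = -16 (y = -5 - 11 = -16)
Z(x, I) = -2 - 3*x
W(R) = -16*R
W(Z(6, 9)) - 1*(-670) = -16*(-2 - 3*6) - 1*(-670) = -16*(-2 - 18) + 670 = -16*(-20) + 670 = 320 + 670 = 990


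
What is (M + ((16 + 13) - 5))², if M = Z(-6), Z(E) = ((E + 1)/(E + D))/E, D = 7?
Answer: 22201/36 ≈ 616.69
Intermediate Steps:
Z(E) = (1 + E)/(E*(7 + E)) (Z(E) = ((E + 1)/(E + 7))/E = ((1 + E)/(7 + E))/E = (1 + E)/(E*(7 + E)))
M = ⅚ (M = (1 - 6)/((-6)*(7 - 6)) = -⅙*(-5)/1 = -⅙*1*(-5) = ⅚ ≈ 0.83333)
(M + ((16 + 13) - 5))² = (⅚ + ((16 + 13) - 5))² = (⅚ + (29 - 5))² = (⅚ + 24)² = (149/6)² = 22201/36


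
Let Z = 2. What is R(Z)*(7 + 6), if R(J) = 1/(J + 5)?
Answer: 13/7 ≈ 1.8571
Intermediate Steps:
R(J) = 1/(5 + J)
R(Z)*(7 + 6) = (7 + 6)/(5 + 2) = 13/7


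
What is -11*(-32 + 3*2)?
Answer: 286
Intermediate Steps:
-11*(-32 + 3*2) = -11*(-32 + 6) = -11*(-26) = 286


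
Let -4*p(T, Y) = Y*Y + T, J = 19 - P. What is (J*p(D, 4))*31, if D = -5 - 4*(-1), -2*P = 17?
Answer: -25575/8 ≈ -3196.9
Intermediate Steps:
P = -17/2 (P = -1/2*17 = -17/2 ≈ -8.5000)
J = 55/2 (J = 19 - 1*(-17/2) = 19 + 17/2 = 55/2 ≈ 27.500)
D = -1 (D = -5 + 4 = -1)
p(T, Y) = -T/4 - Y**2/4 (p(T, Y) = -(Y*Y + T)/4 = -(Y**2 + T)/4 = -(T + Y**2)/4 = -T/4 - Y**2/4)
(J*p(D, 4))*31 = (55*(-1/4*(-1) - 1/4*4**2)/2)*31 = (55*(1/4 - 1/4*16)/2)*31 = (55*(1/4 - 4)/2)*31 = ((55/2)*(-15/4))*31 = -825/8*31 = -25575/8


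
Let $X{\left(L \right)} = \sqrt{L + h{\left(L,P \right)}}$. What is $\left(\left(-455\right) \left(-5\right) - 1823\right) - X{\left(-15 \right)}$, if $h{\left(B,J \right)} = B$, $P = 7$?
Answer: $452 - i \sqrt{30} \approx 452.0 - 5.4772 i$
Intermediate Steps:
$X{\left(L \right)} = \sqrt{2} \sqrt{L}$ ($X{\left(L \right)} = \sqrt{L + L} = \sqrt{2 L} = \sqrt{2} \sqrt{L}$)
$\left(\left(-455\right) \left(-5\right) - 1823\right) - X{\left(-15 \right)} = \left(\left(-455\right) \left(-5\right) - 1823\right) - \sqrt{2} \sqrt{-15} = \left(2275 - 1823\right) - \sqrt{2} i \sqrt{15} = 452 - i \sqrt{30}$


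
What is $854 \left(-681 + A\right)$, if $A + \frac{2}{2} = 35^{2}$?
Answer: $463722$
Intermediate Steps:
$A = 1224$ ($A = -1 + 35^{2} = -1 + 1225 = 1224$)
$854 \left(-681 + A\right) = 854 \left(-681 + 1224\right) = 854 \cdot 543 = 463722$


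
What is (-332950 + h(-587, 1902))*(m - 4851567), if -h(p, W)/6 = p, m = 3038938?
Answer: 597130746212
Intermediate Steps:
h(p, W) = -6*p
(-332950 + h(-587, 1902))*(m - 4851567) = (-332950 - 6*(-587))*(3038938 - 4851567) = (-332950 + 3522)*(-1812629) = -329428*(-1812629) = 597130746212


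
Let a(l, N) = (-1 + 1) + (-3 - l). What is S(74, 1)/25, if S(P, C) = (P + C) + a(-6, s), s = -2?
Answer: 78/25 ≈ 3.1200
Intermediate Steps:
a(l, N) = -3 - l (a(l, N) = 0 + (-3 - l) = -3 - l)
S(P, C) = 3 + C + P (S(P, C) = (P + C) + (-3 - 1*(-6)) = (C + P) + (-3 + 6) = (C + P) + 3 = 3 + C + P)
S(74, 1)/25 = (3 + 1 + 74)/25 = 78*(1/25) = 78/25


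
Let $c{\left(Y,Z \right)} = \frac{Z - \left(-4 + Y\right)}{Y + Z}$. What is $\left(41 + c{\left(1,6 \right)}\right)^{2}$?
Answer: $\frac{87616}{49} \approx 1788.1$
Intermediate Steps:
$c{\left(Y,Z \right)} = \frac{4 + Z - Y}{Y + Z}$
$\left(41 + c{\left(1,6 \right)}\right)^{2} = \left(41 + \frac{4 + 6 - 1}{1 + 6}\right)^{2} = \left(41 + \frac{4 + 6 - 1}{7}\right)^{2} = \left(41 + \frac{1}{7} \cdot 9\right)^{2} = \left(41 + \frac{9}{7}\right)^{2} = \left(\frac{296}{7}\right)^{2} = \frac{87616}{49}$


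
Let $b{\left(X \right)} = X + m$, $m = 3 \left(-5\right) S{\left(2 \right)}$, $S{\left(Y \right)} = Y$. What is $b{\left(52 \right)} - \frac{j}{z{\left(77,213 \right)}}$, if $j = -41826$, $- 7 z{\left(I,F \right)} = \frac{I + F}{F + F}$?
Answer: $- \frac{62359376}{145} \approx -4.3006 \cdot 10^{5}$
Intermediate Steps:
$z{\left(I,F \right)} = - \frac{F + I}{14 F}$ ($z{\left(I,F \right)} = - \frac{\left(I + F\right) \frac{1}{F + F}}{7} = - \frac{\left(F + I\right) \frac{1}{2 F}}{7} = - \frac{\frac{1}{2} \frac{1}{F} \left(F + I\right)}{7} = - \frac{F + I}{14 F}$)
$m = -30$ ($m = 3 \left(-5\right) 2 = \left(-15\right) 2 = -30$)
$b{\left(X \right)} = -30 + X$ ($b{\left(X \right)} = X - 30 = -30 + X$)
$b{\left(52 \right)} - \frac{j}{z{\left(77,213 \right)}} = \left(-30 + 52\right) - - \frac{41826}{\frac{1}{14} \cdot \frac{1}{213} \left(\left(-1\right) 213 - 77\right)} = 22 - - \frac{41826}{\frac{1}{14} \cdot \frac{1}{213} \left(-213 - 77\right)} = 22 - - \frac{41826}{\frac{1}{14} \cdot \frac{1}{213} \left(-290\right)} = 22 - - \frac{41826}{- \frac{145}{1491}} = 22 - \left(-41826\right) \left(- \frac{1491}{145}\right) = 22 - \frac{62362566}{145} = - \frac{62359376}{145}$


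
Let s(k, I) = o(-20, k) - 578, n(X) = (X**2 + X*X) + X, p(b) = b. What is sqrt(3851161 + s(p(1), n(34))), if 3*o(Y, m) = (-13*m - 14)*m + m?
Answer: sqrt(34655169)/3 ≈ 1962.3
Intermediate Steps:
o(Y, m) = m/3 + m*(-14 - 13*m)/3 (o(Y, m) = ((-13*m - 14)*m + m)/3 = ((-14 - 13*m)*m + m)/3 = (m*(-14 - 13*m) + m)/3 = (m + m*(-14 - 13*m))/3 = m/3 + m*(-14 - 13*m)/3)
n(X) = X + 2*X**2 (n(X) = (X**2 + X**2) + X = 2*X**2 + X = X + 2*X**2)
s(k, I) = -578 - 13*k*(1 + k)/3 (s(k, I) = -13*k*(1 + k)/3 - 578 = -578 - 13*k*(1 + k)/3)
sqrt(3851161 + s(p(1), n(34))) = sqrt(3851161 + (-578 - 13/3*1*(1 + 1))) = sqrt(3851161 + (-578 - 13/3*1*2)) = sqrt(3851161 + (-578 - 26/3)) = sqrt(3851161 - 1760/3) = sqrt(11551723/3) = sqrt(34655169)/3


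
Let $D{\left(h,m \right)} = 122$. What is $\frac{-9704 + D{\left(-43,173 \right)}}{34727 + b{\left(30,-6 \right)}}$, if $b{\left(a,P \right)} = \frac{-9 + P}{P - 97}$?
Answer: $- \frac{493473}{1788448} \approx -0.27592$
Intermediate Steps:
$b{\left(a,P \right)} = \frac{-9 + P}{-97 + P}$
$\frac{-9704 + D{\left(-43,173 \right)}}{34727 + b{\left(30,-6 \right)}} = \frac{-9704 + 122}{34727 + \frac{-9 - 6}{-97 - 6}} = - \frac{9582}{34727 + \frac{1}{-103} \left(-15\right)} = - \frac{9582}{34727 - - \frac{15}{103}} = - \frac{9582}{34727 + \frac{15}{103}} = - \frac{9582}{\frac{3576896}{103}} = \left(-9582\right) \frac{103}{3576896} = - \frac{493473}{1788448}$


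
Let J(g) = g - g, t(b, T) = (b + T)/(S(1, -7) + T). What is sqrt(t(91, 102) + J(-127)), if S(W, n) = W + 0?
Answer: sqrt(19879)/103 ≈ 1.3689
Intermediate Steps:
S(W, n) = W
t(b, T) = (T + b)/(1 + T) (t(b, T) = (b + T)/(1 + T) = (T + b)/(1 + T))
J(g) = 0
sqrt(t(91, 102) + J(-127)) = sqrt((102 + 91)/(1 + 102) + 0) = sqrt(193/103 + 0) = sqrt(193/103) = sqrt(19879)/103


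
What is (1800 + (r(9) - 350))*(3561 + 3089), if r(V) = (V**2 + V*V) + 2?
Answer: 10733100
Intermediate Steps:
r(V) = 2 + 2*V**2 (r(V) = (V**2 + V**2) + 2 = 2*V**2 + 2 = 2 + 2*V**2)
(1800 + (r(9) - 350))*(3561 + 3089) = (1800 + ((2 + 2*9**2) - 350))*(3561 + 3089) = (1800 + ((2 + 2*81) - 350))*6650 = (1800 + ((2 + 162) - 350))*6650 = (1800 + (164 - 350))*6650 = (1800 - 186)*6650 = 1614*6650 = 10733100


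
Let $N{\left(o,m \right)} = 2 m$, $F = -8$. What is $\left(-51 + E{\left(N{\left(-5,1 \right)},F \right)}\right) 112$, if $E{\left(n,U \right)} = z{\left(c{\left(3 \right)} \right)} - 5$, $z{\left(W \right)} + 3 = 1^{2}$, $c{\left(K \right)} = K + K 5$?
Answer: $-6496$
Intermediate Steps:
$c{\left(K \right)} = 6 K$ ($c{\left(K \right)} = K + 5 K = 6 K$)
$z{\left(W \right)} = -2$ ($z{\left(W \right)} = -3 + 1^{2} = -3 + 1 = -2$)
$E{\left(n,U \right)} = -7$ ($E{\left(n,U \right)} = -2 - 5 = -7$)
$\left(-51 + E{\left(N{\left(-5,1 \right)},F \right)}\right) 112 = \left(-51 - 7\right) 112 = \left(-58\right) 112 = -6496$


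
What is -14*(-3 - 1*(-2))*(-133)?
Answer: -1862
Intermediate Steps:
-14*(-3 - 1*(-2))*(-133) = -14*(-3 + 2)*(-133) = -14*(-1)*(-133) = 14*(-133) = -1862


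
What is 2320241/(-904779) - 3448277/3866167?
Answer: -12090367802030/3498026712093 ≈ -3.4563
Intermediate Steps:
2320241/(-904779) - 3448277/3866167 = 2320241*(-1/904779) - 3448277*1/3866167 = -2320241/904779 - 3448277/3866167 = -12090367802030/3498026712093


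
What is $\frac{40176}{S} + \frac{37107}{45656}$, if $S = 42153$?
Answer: $\frac{1132815609}{641512456} \approx 1.7659$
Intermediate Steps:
$\frac{40176}{S} + \frac{37107}{45656} = \frac{40176}{42153} + \frac{37107}{45656} = 40176 \cdot \frac{1}{42153} + 37107 \cdot \frac{1}{45656} = \frac{13392}{14051} + \frac{37107}{45656} = \frac{1132815609}{641512456}$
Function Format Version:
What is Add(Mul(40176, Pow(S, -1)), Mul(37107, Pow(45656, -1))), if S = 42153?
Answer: Rational(1132815609, 641512456) ≈ 1.7659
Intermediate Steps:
Add(Mul(40176, Pow(S, -1)), Mul(37107, Pow(45656, -1))) = Add(Mul(40176, Pow(42153, -1)), Mul(37107, Pow(45656, -1))) = Add(Mul(40176, Rational(1, 42153)), Mul(37107, Rational(1, 45656))) = Add(Rational(13392, 14051), Rational(37107, 45656)) = Rational(1132815609, 641512456)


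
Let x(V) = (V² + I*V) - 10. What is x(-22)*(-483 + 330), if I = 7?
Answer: -48960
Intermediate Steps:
x(V) = -10 + V² + 7*V (x(V) = (V² + 7*V) - 10 = -10 + V² + 7*V)
x(-22)*(-483 + 330) = (-10 + (-22)² + 7*(-22))*(-483 + 330) = (-10 + 484 - 154)*(-153) = 320*(-153) = -48960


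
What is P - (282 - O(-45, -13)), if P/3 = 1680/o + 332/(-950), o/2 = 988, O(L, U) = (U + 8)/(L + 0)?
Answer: -15582491/55575 ≈ -280.39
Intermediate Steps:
O(L, U) = (8 + U)/L
o = 1976 (o = 2*988 = 1976)
P = 9276/6175 (P = 3*(1680/1976 + 332/(-950)) = 3*(1680*(1/1976) + 332*(-1/950)) = 3*(210/247 - 166/475) = 3*(3092/6175) = 9276/6175 ≈ 1.5022)
P - (282 - O(-45, -13)) = 9276/6175 - (282 - (8 - 13)/(-45)) = 9276/6175 - (282 - (-1)*(-5)/45) = 9276/6175 - (282 - 1*⅑) = 9276/6175 - (282 - ⅑) = 9276/6175 - 1*2537/9 = 9276/6175 - 2537/9 = -15582491/55575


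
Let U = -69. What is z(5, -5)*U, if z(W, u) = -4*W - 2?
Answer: 1518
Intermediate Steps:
z(W, u) = -2 - 4*W
z(5, -5)*U = (-2 - 4*5)*(-69) = (-2 - 20)*(-69) = -22*(-69) = 1518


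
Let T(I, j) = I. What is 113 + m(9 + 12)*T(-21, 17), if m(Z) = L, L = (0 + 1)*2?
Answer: 71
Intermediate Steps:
L = 2 (L = 1*2 = 2)
m(Z) = 2
113 + m(9 + 12)*T(-21, 17) = 113 + 2*(-21) = 113 - 42 = 71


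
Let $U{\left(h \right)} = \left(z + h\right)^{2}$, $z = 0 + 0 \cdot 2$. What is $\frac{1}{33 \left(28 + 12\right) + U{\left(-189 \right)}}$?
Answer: $\frac{1}{37041} \approx 2.6997 \cdot 10^{-5}$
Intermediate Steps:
$z = 0$ ($z = 0 + 0 = 0$)
$U{\left(h \right)} = h^{2}$ ($U{\left(h \right)} = \left(0 + h\right)^{2} = h^{2}$)
$\frac{1}{33 \left(28 + 12\right) + U{\left(-189 \right)}} = \frac{1}{33 \left(28 + 12\right) + \left(-189\right)^{2}} = \frac{1}{33 \cdot 40 + 35721} = \frac{1}{1320 + 35721} = \frac{1}{37041}$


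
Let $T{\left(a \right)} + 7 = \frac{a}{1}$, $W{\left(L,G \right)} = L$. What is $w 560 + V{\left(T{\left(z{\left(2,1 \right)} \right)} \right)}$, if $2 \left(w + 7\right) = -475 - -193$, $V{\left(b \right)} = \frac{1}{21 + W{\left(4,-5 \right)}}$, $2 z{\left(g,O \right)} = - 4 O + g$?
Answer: $- \frac{2071999}{25} \approx -82880.0$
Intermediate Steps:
$z{\left(g,O \right)} = \frac{g}{2} - 2 O$ ($z{\left(g,O \right)} = \frac{- 4 O + g}{2} = \frac{g - 4 O}{2} = \frac{g}{2} - 2 O$)
$T{\left(a \right)} = -7 + a$ ($T{\left(a \right)} = -7 + \frac{a}{1} = -7 + a 1 = -7 + a$)
$V{\left(b \right)} = \frac{1}{25}$ ($V{\left(b \right)} = \frac{1}{21 + 4} = \frac{1}{25}$)
$w = -148$ ($w = -7 + \frac{-475 - -193}{2} = -7 + \frac{-475 + 193}{2} = -7 + \frac{1}{2} \left(-282\right) = -7 - 141 = -148$)
$w 560 + V{\left(T{\left(z{\left(2,1 \right)} \right)} \right)} = \left(-148\right) 560 + \frac{1}{25} = -82880 + \frac{1}{25} = - \frac{2071999}{25}$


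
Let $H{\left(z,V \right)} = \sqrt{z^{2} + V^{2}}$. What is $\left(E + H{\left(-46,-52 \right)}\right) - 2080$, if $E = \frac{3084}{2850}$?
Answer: $- \frac{987486}{475} + 2 \sqrt{1205} \approx -2009.5$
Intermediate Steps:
$H{\left(z,V \right)} = \sqrt{V^{2} + z^{2}}$
$E = \frac{514}{475}$ ($E = 3084 \cdot \frac{1}{2850} = \frac{514}{475} \approx 1.0821$)
$\left(E + H{\left(-46,-52 \right)}\right) - 2080 = \left(\frac{514}{475} + \sqrt{\left(-52\right)^{2} + \left(-46\right)^{2}}\right) - 2080 = \left(\frac{514}{475} + \sqrt{2704 + 2116}\right) - 2080 = \left(\frac{514}{475} + \sqrt{4820}\right) - 2080 = \left(\frac{514}{475} + 2 \sqrt{1205}\right) - 2080 = - \frac{987486}{475} + 2 \sqrt{1205}$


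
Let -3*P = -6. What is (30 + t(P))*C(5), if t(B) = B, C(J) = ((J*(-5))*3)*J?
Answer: -12000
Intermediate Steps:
P = 2 (P = -⅓*(-6) = 2)
C(J) = -15*J² (C(J) = (-5*J*3)*J = (-15*J)*J = -15*J²)
(30 + t(P))*C(5) = (30 + 2)*(-15*5²) = 32*(-15*25) = 32*(-375) = -12000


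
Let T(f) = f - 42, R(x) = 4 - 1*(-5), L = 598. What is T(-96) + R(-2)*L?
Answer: 5244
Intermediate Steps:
R(x) = 9 (R(x) = 4 + 5 = 9)
T(f) = -42 + f
T(-96) + R(-2)*L = (-42 - 96) + 9*598 = -138 + 5382 = 5244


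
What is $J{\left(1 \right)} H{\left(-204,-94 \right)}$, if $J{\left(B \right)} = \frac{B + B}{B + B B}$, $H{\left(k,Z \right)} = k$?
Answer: $-204$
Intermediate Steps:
$J{\left(B \right)} = \frac{2 B}{B + B^{2}}$
$J{\left(1 \right)} H{\left(-204,-94 \right)} = \frac{2}{1 + 1} \left(-204\right) = \frac{2}{2} \left(-204\right) = 2 \cdot \frac{1}{2} \left(-204\right) = 1 \left(-204\right) = -204$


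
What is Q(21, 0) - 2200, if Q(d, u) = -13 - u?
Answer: -2213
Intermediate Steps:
Q(21, 0) - 2200 = (-13 - 1*0) - 2200 = (-13 + 0) - 2200 = -13 - 2200 = -2213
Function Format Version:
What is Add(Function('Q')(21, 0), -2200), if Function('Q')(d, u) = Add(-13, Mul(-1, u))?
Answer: -2213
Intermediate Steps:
Add(Function('Q')(21, 0), -2200) = Add(Add(-13, Mul(-1, 0)), -2200) = Add(Add(-13, 0), -2200) = Add(-13, -2200) = -2213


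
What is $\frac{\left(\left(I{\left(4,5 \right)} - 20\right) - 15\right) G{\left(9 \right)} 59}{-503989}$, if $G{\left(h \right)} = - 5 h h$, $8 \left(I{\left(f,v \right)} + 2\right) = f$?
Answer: $- \frac{1744335}{1007978} \approx -1.7305$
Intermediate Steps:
$I{\left(f,v \right)} = -2 + \frac{f}{8}$
$G{\left(h \right)} = - 5 h^{2}$
$\frac{\left(\left(I{\left(4,5 \right)} - 20\right) - 15\right) G{\left(9 \right)} 59}{-503989} = \frac{\left(\left(\left(-2 + \frac{1}{8} \cdot 4\right) - 20\right) - 15\right) \left(- 5 \cdot 9^{2}\right) 59}{-503989} = \left(\left(\left(-2 + \frac{1}{2}\right) - 20\right) - 15\right) \left(\left(-5\right) 81\right) 59 \left(- \frac{1}{503989}\right) = \left(\left(- \frac{3}{2} - 20\right) - 15\right) \left(-405\right) 59 \left(- \frac{1}{503989}\right) = \left(- \frac{43}{2} - 15\right) \left(-405\right) 59 \left(- \frac{1}{503989}\right) = \left(- \frac{73}{2}\right) \left(-405\right) 59 \left(- \frac{1}{503989}\right) = \frac{29565}{2} \cdot 59 \left(- \frac{1}{503989}\right) = \frac{1744335}{2} \left(- \frac{1}{503989}\right) = - \frac{1744335}{1007978}$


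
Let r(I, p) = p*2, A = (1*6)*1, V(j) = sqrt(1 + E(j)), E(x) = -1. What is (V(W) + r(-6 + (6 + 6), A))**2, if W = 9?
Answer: 144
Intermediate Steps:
V(j) = 0 (V(j) = sqrt(1 - 1) = sqrt(0) = 0)
A = 6 (A = 6*1 = 6)
r(I, p) = 2*p
(V(W) + r(-6 + (6 + 6), A))**2 = (0 + 2*6)**2 = (0 + 12)**2 = 12**2 = 144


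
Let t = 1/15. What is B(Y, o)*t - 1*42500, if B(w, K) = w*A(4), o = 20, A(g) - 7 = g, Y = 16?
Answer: -637324/15 ≈ -42488.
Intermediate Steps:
A(g) = 7 + g
t = 1/15 ≈ 0.066667
B(w, K) = 11*w (B(w, K) = w*(7 + 4) = w*11 = 11*w)
B(Y, o)*t - 1*42500 = (11*16)*(1/15) - 1*42500 = 176*(1/15) - 42500 = 176/15 - 42500 = -637324/15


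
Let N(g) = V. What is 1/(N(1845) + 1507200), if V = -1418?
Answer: 1/1505782 ≈ 6.6411e-7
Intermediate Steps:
N(g) = -1418
1/(N(1845) + 1507200) = 1/(-1418 + 1507200) = 1/1505782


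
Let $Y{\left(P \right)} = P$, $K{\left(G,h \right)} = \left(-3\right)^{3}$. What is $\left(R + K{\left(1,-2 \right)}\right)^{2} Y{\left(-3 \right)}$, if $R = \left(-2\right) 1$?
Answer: $-2523$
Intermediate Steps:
$K{\left(G,h \right)} = -27$
$R = -2$
$\left(R + K{\left(1,-2 \right)}\right)^{2} Y{\left(-3 \right)} = \left(-2 - 27\right)^{2} \left(-3\right) = \left(-29\right)^{2} \left(-3\right) = 841 \left(-3\right) = -2523$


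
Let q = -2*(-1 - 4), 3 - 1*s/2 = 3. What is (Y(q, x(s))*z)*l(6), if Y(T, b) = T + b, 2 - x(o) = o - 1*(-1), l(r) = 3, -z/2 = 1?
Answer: -66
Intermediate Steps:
s = 0 (s = 6 - 2*3 = 6 - 6 = 0)
z = -2 (z = -2*1 = -2)
x(o) = 1 - o (x(o) = 2 - (o - 1*(-1)) = 2 - (o + 1) = 2 - (1 + o) = 2 + (-1 - o) = 1 - o)
q = 10 (q = -2*(-5) = 10)
(Y(q, x(s))*z)*l(6) = ((10 + (1 - 1*0))*(-2))*3 = ((10 + (1 + 0))*(-2))*3 = ((10 + 1)*(-2))*3 = (11*(-2))*3 = -22*3 = -66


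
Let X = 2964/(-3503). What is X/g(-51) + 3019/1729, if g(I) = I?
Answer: 181492721/102963679 ≈ 1.7627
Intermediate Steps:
X = -2964/3503 (X = 2964*(-1/3503) = -2964/3503 ≈ -0.84613)
X/g(-51) + 3019/1729 = -2964/3503/(-51) + 3019/1729 = -2964/3503*(-1/51) + 3019*(1/1729) = 988/59551 + 3019/1729 = 181492721/102963679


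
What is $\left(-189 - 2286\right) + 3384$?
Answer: $909$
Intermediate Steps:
$\left(-189 - 2286\right) + 3384 = -2475 + 3384 = 909$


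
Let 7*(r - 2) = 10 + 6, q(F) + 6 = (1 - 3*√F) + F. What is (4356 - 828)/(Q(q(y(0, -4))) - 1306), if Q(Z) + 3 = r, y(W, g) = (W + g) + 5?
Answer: -24696/9133 ≈ -2.7040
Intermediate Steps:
y(W, g) = 5 + W + g
q(F) = -5 + F - 3*√F (q(F) = -6 + ((1 - 3*√F) + F) = -6 + (1 + F - 3*√F) = -5 + F - 3*√F)
r = 30/7 (r = 2 + (10 + 6)/7 = 2 + (⅐)*16 = 2 + 16/7 = 30/7 ≈ 4.2857)
Q(Z) = 9/7 (Q(Z) = -3 + 30/7 = 9/7)
(4356 - 828)/(Q(q(y(0, -4))) - 1306) = (4356 - 828)/(9/7 - 1306) = 3528/(-9133/7) = 3528*(-7/9133) = -24696/9133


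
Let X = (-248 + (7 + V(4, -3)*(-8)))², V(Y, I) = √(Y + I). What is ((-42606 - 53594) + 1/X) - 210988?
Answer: -19045963187/62001 ≈ -3.0719e+5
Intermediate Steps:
V(Y, I) = √(I + Y)
X = 62001 (X = (-248 + (7 + √(-3 + 4)*(-8)))² = (-248 + (7 + √1*(-8)))² = (-248 + (7 + 1*(-8)))² = (-248 + (7 - 8))² = (-248 - 1)² = (-249)² = 62001)
((-42606 - 53594) + 1/X) - 210988 = ((-42606 - 53594) + 1/62001) - 210988 = (-96200 + 1/62001) - 210988 = -5964496199/62001 - 210988 = -19045963187/62001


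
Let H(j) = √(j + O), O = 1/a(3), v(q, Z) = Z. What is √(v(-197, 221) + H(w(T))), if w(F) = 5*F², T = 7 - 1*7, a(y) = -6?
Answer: √(7956 + 6*I*√6)/6 ≈ 14.866 + 0.013731*I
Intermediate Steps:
T = 0 (T = 7 - 7 = 0)
O = -⅙ (O = 1/(-6) = -⅙ ≈ -0.16667)
H(j) = √(-⅙ + j) (H(j) = √(j - ⅙) = √(-⅙ + j))
√(v(-197, 221) + H(w(T))) = √(221 + √(-6 + 36*(5*0²))/6) = √(221 + √(-6 + 36*(5*0))/6) = √(221 + √(-6 + 36*0)/6) = √(221 + √(-6 + 0)/6) = √(221 + √(-6)/6) = √(221 + (I*√6)/6) = √(221 + I*√6/6)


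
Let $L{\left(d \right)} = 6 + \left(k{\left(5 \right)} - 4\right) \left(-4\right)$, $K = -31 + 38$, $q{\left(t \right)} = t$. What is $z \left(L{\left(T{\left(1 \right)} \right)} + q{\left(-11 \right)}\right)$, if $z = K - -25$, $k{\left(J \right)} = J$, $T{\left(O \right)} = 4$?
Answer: $-288$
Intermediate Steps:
$K = 7$
$z = 32$ ($z = 7 - -25 = 7 + 25 = 32$)
$L{\left(d \right)} = 2$ ($L{\left(d \right)} = 6 + \left(5 - 4\right) \left(-4\right) = 6 + 1 \left(-4\right) = 6 - 4 = 2$)
$z \left(L{\left(T{\left(1 \right)} \right)} + q{\left(-11 \right)}\right) = 32 \left(2 - 11\right) = 32 \left(-9\right) = -288$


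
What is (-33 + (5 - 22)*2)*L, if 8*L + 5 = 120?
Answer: -7705/8 ≈ -963.13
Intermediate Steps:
L = 115/8 (L = -5/8 + (1/8)*120 = -5/8 + 15 = 115/8 ≈ 14.375)
(-33 + (5 - 22)*2)*L = (-33 + (5 - 22)*2)*(115/8) = (-33 - 17*2)*(115/8) = (-33 - 34)*(115/8) = -67*115/8 = -7705/8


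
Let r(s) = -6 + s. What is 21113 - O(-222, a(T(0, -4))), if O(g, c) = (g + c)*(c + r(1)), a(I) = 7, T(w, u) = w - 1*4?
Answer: 21543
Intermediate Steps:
T(w, u) = -4 + w (T(w, u) = w - 4 = -4 + w)
O(g, c) = (-5 + c)*(c + g) (O(g, c) = (g + c)*(c + (-6 + 1)) = (c + g)*(c - 5) = (c + g)*(-5 + c) = (-5 + c)*(c + g))
21113 - O(-222, a(T(0, -4))) = 21113 - (7**2 - 5*7 - 5*(-222) + 7*(-222)) = 21113 - (49 - 35 + 1110 - 1554) = 21113 - 1*(-430) = 21113 + 430 = 21543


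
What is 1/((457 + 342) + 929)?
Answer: 1/1728 ≈ 0.00057870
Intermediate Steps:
1/((457 + 342) + 929) = 1/(799 + 929) = 1/1728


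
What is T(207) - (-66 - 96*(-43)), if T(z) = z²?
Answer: 38787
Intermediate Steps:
T(207) - (-66 - 96*(-43)) = 207² - (-66 - 96*(-43)) = 42849 - (-66 + 4128) = 42849 - 1*4062 = 42849 - 4062 = 38787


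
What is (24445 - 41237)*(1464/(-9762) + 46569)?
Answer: -1272288179048/1627 ≈ -7.8198e+8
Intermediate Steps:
(24445 - 41237)*(1464/(-9762) + 46569) = -16792*(1464*(-1/9762) + 46569) = -16792*(-244/1627 + 46569) = -16792*75767519/1627 = -1272288179048/1627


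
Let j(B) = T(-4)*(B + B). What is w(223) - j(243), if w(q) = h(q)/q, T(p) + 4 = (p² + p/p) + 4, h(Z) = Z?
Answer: -8261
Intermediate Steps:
T(p) = 1 + p² (T(p) = -4 + ((p² + p/p) + 4) = -4 + ((p² + 1) + 4) = -4 + ((1 + p²) + 4) = -4 + (5 + p²) = 1 + p²)
w(q) = 1 (w(q) = q/q = 1)
j(B) = 34*B (j(B) = (1 + (-4)²)*(B + B) = (1 + 16)*(2*B) = 17*(2*B) = 34*B)
w(223) - j(243) = 1 - 34*243 = 1 - 1*8262 = 1 - 8262 = -8261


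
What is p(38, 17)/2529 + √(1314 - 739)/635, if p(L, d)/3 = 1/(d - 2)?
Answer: 1/12645 + √23/127 ≈ 0.037842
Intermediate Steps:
p(L, d) = 3/(-2 + d) (p(L, d) = 3/(d - 2) = 3/(-2 + d))
p(38, 17)/2529 + √(1314 - 739)/635 = (3/(-2 + 17))/2529 + √(1314 - 739)/635 = (3/15)*(1/2529) + √575*(1/635) = (3*(1/15))*(1/2529) + (5*√23)*(1/635) = (⅕)*(1/2529) + √23/127 = 1/12645 + √23/127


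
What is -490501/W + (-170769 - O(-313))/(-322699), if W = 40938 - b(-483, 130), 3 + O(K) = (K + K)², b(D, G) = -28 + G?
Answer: -135308133487/13177736364 ≈ -10.268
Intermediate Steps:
O(K) = -3 + 4*K² (O(K) = -3 + (K + K)² = -3 + (2*K)² = -3 + 4*K²)
W = 40836 (W = 40938 - (-28 + 130) = 40938 - 1*102 = 40938 - 102 = 40836)
-490501/W + (-170769 - O(-313))/(-322699) = -490501/40836 + (-170769 - (-3 + 4*(-313)²))/(-322699) = -490501*1/40836 + (-170769 - (-3 + 4*97969))*(-1/322699) = -490501/40836 + (-170769 - (-3 + 391876))*(-1/322699) = -490501/40836 + (-170769 - 1*391873)*(-1/322699) = -490501/40836 + (-170769 - 391873)*(-1/322699) = -490501/40836 - 562642*(-1/322699) = -490501/40836 + 562642/322699 = -135308133487/13177736364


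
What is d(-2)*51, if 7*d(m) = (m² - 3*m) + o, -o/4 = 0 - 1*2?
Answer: 918/7 ≈ 131.14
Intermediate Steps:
o = 8 (o = -4*(0 - 1*2) = -4*(0 - 2) = -4*(-2) = 8)
d(m) = 8/7 - 3*m/7 + m²/7 (d(m) = ((m² - 3*m) + 8)/7 = (8 + m² - 3*m)/7 = 8/7 - 3*m/7 + m²/7)
d(-2)*51 = (8/7 - 3/7*(-2) + (⅐)*(-2)²)*51 = (8/7 + 6/7 + (⅐)*4)*51 = (8/7 + 6/7 + 4/7)*51 = (18/7)*51 = 918/7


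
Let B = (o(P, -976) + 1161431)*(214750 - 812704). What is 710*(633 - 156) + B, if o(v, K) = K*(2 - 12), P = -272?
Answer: -700318004544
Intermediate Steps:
o(v, K) = -10*K (o(v, K) = K*(-10) = -10*K)
B = -700318343214 (B = (-10*(-976) + 1161431)*(214750 - 812704) = (9760 + 1161431)*(-597954) = 1171191*(-597954) = -700318343214)
710*(633 - 156) + B = 710*(633 - 156) - 700318343214 = 710*477 - 700318343214 = 338670 - 700318343214 = -700318004544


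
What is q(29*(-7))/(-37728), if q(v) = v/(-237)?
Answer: -203/8941536 ≈ -2.2703e-5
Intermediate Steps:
q(v) = -v/237 (q(v) = v*(-1/237) = -v/237)
q(29*(-7))/(-37728) = -29*(-7)/237/(-37728) = -1/237*(-203)*(-1/37728) = (203/237)*(-1/37728) = -203/8941536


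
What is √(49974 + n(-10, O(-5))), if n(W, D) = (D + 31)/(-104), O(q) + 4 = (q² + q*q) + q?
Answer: √8445489/13 ≈ 223.55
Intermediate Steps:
O(q) = -4 + q + 2*q² (O(q) = -4 + ((q² + q*q) + q) = -4 + ((q² + q²) + q) = -4 + (2*q² + q) = -4 + (q + 2*q²) = -4 + q + 2*q²)
n(W, D) = -31/104 - D/104 (n(W, D) = (31 + D)*(-1/104) = -31/104 - D/104)
√(49974 + n(-10, O(-5))) = √(49974 + (-31/104 - (-4 - 5 + 2*(-5)²)/104)) = √(49974 + (-31/104 - (-4 - 5 + 2*25)/104)) = √(49974 + (-31/104 - (-4 - 5 + 50)/104)) = √(49974 + (-31/104 - 1/104*41)) = √(49974 + (-31/104 - 41/104)) = √(49974 - 9/13) = √(649653/13) = √8445489/13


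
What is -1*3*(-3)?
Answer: 9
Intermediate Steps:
-1*3*(-3) = -3*(-3) = 9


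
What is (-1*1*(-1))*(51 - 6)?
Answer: 45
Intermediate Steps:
(-1*1*(-1))*(51 - 6) = -1*(-1)*45 = 1*45 = 45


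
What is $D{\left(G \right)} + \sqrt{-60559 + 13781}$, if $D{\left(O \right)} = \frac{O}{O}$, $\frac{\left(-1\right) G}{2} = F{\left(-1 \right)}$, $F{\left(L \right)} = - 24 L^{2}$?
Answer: $1 + i \sqrt{46778} \approx 1.0 + 216.28 i$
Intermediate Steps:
$G = 48$ ($G = - 2 \left(- 24 \left(-1\right)^{2}\right) = - 2 \left(\left(-24\right) 1\right) = \left(-2\right) \left(-24\right) = 48$)
$D{\left(O \right)} = 1$
$D{\left(G \right)} + \sqrt{-60559 + 13781} = 1 + \sqrt{-60559 + 13781} = 1 + \sqrt{-46778} = 1 + i \sqrt{46778}$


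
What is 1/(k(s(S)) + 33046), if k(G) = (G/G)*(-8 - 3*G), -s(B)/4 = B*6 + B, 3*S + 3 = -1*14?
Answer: 1/32562 ≈ 3.0711e-5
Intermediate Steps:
S = -17/3 (S = -1 + (-1*14)/3 = -1 + (1/3)*(-14) = -1 - 14/3 = -17/3 ≈ -5.6667)
s(B) = -28*B (s(B) = -4*(B*6 + B) = -4*(6*B + B) = -28*B)
k(G) = -8 - 3*G (k(G) = 1*(-8 - 3*G) = -8 - 3*G)
1/(k(s(S)) + 33046) = 1/((-8 - (-84)*(-17)/3) + 33046) = 1/((-8 - 3*476/3) + 33046) = 1/((-8 - 476) + 33046) = 1/(-484 + 33046) = 1/32562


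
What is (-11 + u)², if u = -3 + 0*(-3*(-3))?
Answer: 196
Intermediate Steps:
u = -3 (u = -3 + 0*9 = -3 + 0 = -3)
(-11 + u)² = (-11 - 3)² = (-14)² = 196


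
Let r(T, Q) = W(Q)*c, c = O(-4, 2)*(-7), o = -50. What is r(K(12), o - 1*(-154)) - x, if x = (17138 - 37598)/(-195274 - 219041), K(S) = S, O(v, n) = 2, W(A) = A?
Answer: -117940/81 ≈ -1456.0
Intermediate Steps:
c = -14 (c = 2*(-7) = -14)
x = 4/81 (x = -20460/(-414315) = -20460*(-1/414315) = 4/81 ≈ 0.049383)
r(T, Q) = -14*Q (r(T, Q) = Q*(-14) = -14*Q)
r(K(12), o - 1*(-154)) - x = -14*(-50 - 1*(-154)) - 1*4/81 = -14*(-50 + 154) - 4/81 = -14*104 - 4/81 = -1456 - 4/81 = -117940/81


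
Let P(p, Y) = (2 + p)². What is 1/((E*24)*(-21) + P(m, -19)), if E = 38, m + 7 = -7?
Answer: -1/19008 ≈ -5.2609e-5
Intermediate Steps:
m = -14 (m = -7 - 7 = -14)
1/((E*24)*(-21) + P(m, -19)) = 1/((38*24)*(-21) + (2 - 14)²) = 1/(912*(-21) + (-12)²) = 1/(-19152 + 144) = 1/(-19008) = -1/19008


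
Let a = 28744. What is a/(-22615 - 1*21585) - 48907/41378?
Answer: -24640137/13447850 ≈ -1.8323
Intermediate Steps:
a/(-22615 - 1*21585) - 48907/41378 = 28744/(-22615 - 1*21585) - 48907/41378 = 28744/(-22615 - 21585) - 48907*1/41378 = 28744/(-44200) - 48907/41378 = 28744*(-1/44200) - 48907/41378 = -3593/5525 - 48907/41378 = -24640137/13447850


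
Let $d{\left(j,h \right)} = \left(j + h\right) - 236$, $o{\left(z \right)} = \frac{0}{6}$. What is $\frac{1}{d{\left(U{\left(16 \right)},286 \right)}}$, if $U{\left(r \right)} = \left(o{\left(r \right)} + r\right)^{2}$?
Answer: $\frac{1}{306} \approx 0.003268$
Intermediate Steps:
$o{\left(z \right)} = 0$ ($o{\left(z \right)} = 0 \cdot \frac{1}{6} = 0$)
$U{\left(r \right)} = r^{2}$ ($U{\left(r \right)} = \left(0 + r\right)^{2} = r^{2}$)
$d{\left(j,h \right)} = -236 + h + j$ ($d{\left(j,h \right)} = \left(h + j\right) - 236 = -236 + h + j$)
$\frac{1}{d{\left(U{\left(16 \right)},286 \right)}} = \frac{1}{-236 + 286 + 16^{2}} = \frac{1}{-236 + 286 + 256} = \frac{1}{306}$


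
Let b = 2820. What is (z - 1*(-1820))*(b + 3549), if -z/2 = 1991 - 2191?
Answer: 14139180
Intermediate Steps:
z = 400 (z = -2*(1991 - 2191) = -2*(-200) = 400)
(z - 1*(-1820))*(b + 3549) = (400 - 1*(-1820))*(2820 + 3549) = (400 + 1820)*6369 = 2220*6369 = 14139180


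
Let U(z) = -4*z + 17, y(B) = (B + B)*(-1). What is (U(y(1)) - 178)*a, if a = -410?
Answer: 62730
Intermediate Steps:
y(B) = -2*B (y(B) = (2*B)*(-1) = -2*B)
U(z) = 17 - 4*z
(U(y(1)) - 178)*a = ((17 - (-8)) - 178)*(-410) = ((17 - 4*(-2)) - 178)*(-410) = ((17 + 8) - 178)*(-410) = (25 - 178)*(-410) = -153*(-410) = 62730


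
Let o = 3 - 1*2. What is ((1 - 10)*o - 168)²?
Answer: 31329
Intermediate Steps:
o = 1 (o = 3 - 2 = 1)
((1 - 10)*o - 168)² = ((1 - 10)*1 - 168)² = (-9*1 - 168)² = (-9 - 168)² = (-177)² = 31329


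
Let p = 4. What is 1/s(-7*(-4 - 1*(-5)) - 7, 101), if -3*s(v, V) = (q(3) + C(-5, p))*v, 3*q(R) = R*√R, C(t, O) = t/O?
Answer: 30/161 + 24*√3/161 ≈ 0.44453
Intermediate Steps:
q(R) = R^(3/2)/3 (q(R) = (R*√R)/3 = R^(3/2)/3)
s(v, V) = -v*(-5/4 + √3)/3 (s(v, V) = -(3^(3/2)/3 - 5/4)*v/3 = -((3*√3)/3 - 5*¼)*v/3 = -(√3 - 5/4)*v/3 = -(-5/4 + √3)*v/3 = -v*(-5/4 + √3)/3)
1/s(-7*(-4 - 1*(-5)) - 7, 101) = 1/((-7*(-4 - 1*(-5)) - 7)*(5 - 4*√3)/12) = 1/((-7*(-4 + 5) - 7)*(5 - 4*√3)/12) = 1/((-7*1 - 7)*(5 - 4*√3)/12) = 1/((-7 - 7)*(5 - 4*√3)/12) = 1/((1/12)*(-14)*(5 - 4*√3)) = 1/(-35/6 + 14*√3/3)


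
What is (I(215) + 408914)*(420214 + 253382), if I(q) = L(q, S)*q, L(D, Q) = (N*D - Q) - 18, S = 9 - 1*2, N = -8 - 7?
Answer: -195232370256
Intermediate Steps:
N = -15
S = 7 (S = 9 - 2 = 7)
L(D, Q) = -18 - Q - 15*D (L(D, Q) = (-15*D - Q) - 18 = (-Q - 15*D) - 18 = -18 - Q - 15*D)
I(q) = q*(-25 - 15*q) (I(q) = (-18 - 1*7 - 15*q)*q = (-18 - 7 - 15*q)*q = (-25 - 15*q)*q = q*(-25 - 15*q))
(I(215) + 408914)*(420214 + 253382) = (5*215*(-5 - 3*215) + 408914)*(420214 + 253382) = (5*215*(-5 - 645) + 408914)*673596 = (5*215*(-650) + 408914)*673596 = (-698750 + 408914)*673596 = -289836*673596 = -195232370256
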